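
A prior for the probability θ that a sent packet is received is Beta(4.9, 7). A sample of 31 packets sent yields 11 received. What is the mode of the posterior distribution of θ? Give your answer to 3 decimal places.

θ̂_MAP = 0.364

Prior: Beta(4.9, 7).
Data: 11 successes in 31 trials. The binomial likelihood contributes θ^11(1−θ)^20, so the posterior is Beta(4.9+11, 7+20) = Beta(15.9, 27).
For Beta(a, b) with a, b > 1 the mode is (a−1)/(a+b−2) = 14.9/40.9 ≈ 0.364.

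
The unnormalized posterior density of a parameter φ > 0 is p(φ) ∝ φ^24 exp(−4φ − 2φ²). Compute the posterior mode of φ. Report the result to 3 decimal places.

φ̂_MAP = 2.000

ℓ'(φ) = 24/φ − 4 − 4φ. Setting this to zero and multiplying by φ: 4φ² + 4φ − 24 = 0.
φ = (−4 + √(4² + 4·4·24)) / (2·4) = (−4 + √400) / 8 = (−4 + 20)/8 = 2.
ℓ''(φ) = −24/φ² − 4 < 0, confirming a maximum.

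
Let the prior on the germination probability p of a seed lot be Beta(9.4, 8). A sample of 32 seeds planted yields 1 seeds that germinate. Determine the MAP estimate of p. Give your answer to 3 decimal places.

p̂_MAP = 0.198

Prior: Beta(9.4, 8).
Data: 1 success in 32 trials. The binomial likelihood contributes p(1−p)^31, so the posterior is Beta(9.4+1, 8+31) = Beta(10.4, 39).
For Beta(a, b) with a, b > 1 the mode is (a−1)/(a+b−2) = 9.4/47.4 ≈ 0.198.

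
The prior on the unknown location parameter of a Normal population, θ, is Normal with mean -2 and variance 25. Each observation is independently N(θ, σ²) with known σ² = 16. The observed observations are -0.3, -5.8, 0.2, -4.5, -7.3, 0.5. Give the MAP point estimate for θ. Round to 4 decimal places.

θ̂_MAP = -2.7831

n = 6; x̄ = ((-0.3) + (-5.8) + 0.2 + (-4.5) + (-7.3) + 0.5)/6 = -17.2/6 = -43/15 ≈ -2.8667.
For a Normal prior and Normal likelihood with known variance, the posterior is Normal; its mode equals its mean, the precision-weighted average.
Prior precision 1/σ₀² = 1/25 = 0.04; data precision n/σ² = 6/16 = 0.375.
θ̂ = (0.04·(-2) + 0.375·(-43/15)) / (0.04 + 0.375) = (-1.155)/0.415 = -231/83 ≈ -2.7831.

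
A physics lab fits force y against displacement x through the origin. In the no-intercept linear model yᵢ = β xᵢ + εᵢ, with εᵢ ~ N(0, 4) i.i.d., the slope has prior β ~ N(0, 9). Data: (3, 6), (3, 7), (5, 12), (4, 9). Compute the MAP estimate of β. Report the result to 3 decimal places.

log p(β | y) = −Σ(yᵢ − βxᵢ)²/(2·4) − β²/(2·9) + const.
Setting the derivative to zero: Σxᵢ(yᵢ − βxᵢ)/4 − β/9 = 0, so β = Σxᵢyᵢ / (Σxᵢ² + σ²/τ²).
Σxᵢyᵢ = 3·6 + 3·7 + 5·12 + 4·9 = 135; Σxᵢ² = 59; σ²/τ² = 4/9.
β̂_MAP = 135 / (59 + 4/9) = 135/(535/9) = 243/107 ≈ 2.271.

β̂_MAP = 2.271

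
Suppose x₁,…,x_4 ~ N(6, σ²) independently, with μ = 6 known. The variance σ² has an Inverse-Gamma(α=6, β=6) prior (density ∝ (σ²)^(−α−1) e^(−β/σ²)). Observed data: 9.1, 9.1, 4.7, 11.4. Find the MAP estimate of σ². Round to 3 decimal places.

σ̂²_MAP = 3.448

Sum of squared deviations about the known mean: SS = (9.1−6)² + (9.1−6)² + (4.7−6)² + (11.4−6)² = 50.07.
The Normal likelihood contributes (σ²)^(−n/2) exp(−SS/(2σ²)), so the posterior is Inverse-Gamma(α + n/2, β + SS/2) = Inverse-Gamma(8, 31.035).
The mode of Inverse-Gamma(a, b) is b/(a+1) = 31.035/9 ≈ 3.448.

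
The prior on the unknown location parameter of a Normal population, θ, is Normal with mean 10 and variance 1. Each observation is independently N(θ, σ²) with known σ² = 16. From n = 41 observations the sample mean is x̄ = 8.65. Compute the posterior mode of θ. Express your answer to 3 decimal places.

n = 41, x̄ = 8.65.
For a Normal prior and Normal likelihood with known variance, the posterior is Normal; its mode equals its mean, the precision-weighted average.
Prior precision 1/σ₀² = 1/1 = 1; data precision n/σ² = 41/16 = 2.5625.
θ̂ = (1·10 + 2.5625·8.65) / (1 + 2.5625) = 32.165625/3.5625 = 3431/380 ≈ 9.029.

θ̂_MAP = 9.029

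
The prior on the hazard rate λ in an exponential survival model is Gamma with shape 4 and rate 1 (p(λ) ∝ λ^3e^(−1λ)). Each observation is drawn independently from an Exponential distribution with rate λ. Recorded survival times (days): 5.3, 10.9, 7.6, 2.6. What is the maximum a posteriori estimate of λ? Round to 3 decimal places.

The Exponential(rate=λ) likelihood is ∝ λ^n e^(−λΣtᵢ). Here n = 4 and Σtᵢ = 5.3 + 10.9 + 7.6 + 2.6 = 26.4.
Posterior ∝ λ^3e^(−1λ) · λ^4e^(−26.4λ) = λ^7e^(−27.4λ), i.e. Gamma(8, 27.4).
Mode = (a−1)/b = 7/27.4 ≈ 0.255.

λ̂_MAP = 0.255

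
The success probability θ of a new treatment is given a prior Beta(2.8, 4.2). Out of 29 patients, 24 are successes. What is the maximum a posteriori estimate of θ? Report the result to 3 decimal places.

Prior: Beta(2.8, 4.2).
Data: 24 successes in 29 trials. The binomial likelihood contributes θ^24(1−θ)^5, so the posterior is Beta(2.8+24, 4.2+5) = Beta(26.8, 9.2).
For Beta(a, b) with a, b > 1 the mode is (a−1)/(a+b−2) = 25.8/34 ≈ 0.759.

θ̂_MAP = 0.759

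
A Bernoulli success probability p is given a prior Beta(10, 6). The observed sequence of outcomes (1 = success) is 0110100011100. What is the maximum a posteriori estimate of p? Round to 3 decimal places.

Prior: Beta(10, 6).
Data: 6 successes in 13 trials (from the sequence). The binomial likelihood contributes p^6(1−p)^7, so the posterior is Beta(10+6, 6+7) = Beta(16, 13).
For Beta(a, b) with a, b > 1 the mode is (a−1)/(a+b−2) = 15/27 ≈ 0.556.

p̂_MAP = 0.556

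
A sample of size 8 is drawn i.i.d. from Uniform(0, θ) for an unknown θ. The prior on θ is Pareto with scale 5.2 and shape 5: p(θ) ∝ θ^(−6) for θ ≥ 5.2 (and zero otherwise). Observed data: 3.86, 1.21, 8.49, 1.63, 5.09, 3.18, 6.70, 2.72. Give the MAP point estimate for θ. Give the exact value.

θ̂_MAP = 8.49

The Uniform(0, θ) likelihood is θ^(−n) for θ ≥ max(xᵢ), zero otherwise. Here max(xᵢ) = 8.49.
Posterior ∝ θ^(−6) · θ^(−8) = θ^(−14) on θ ≥ max(5.2, 8.49) = 8.49.
This density is strictly decreasing in θ, so the posterior mode lies at the lower boundary of the support.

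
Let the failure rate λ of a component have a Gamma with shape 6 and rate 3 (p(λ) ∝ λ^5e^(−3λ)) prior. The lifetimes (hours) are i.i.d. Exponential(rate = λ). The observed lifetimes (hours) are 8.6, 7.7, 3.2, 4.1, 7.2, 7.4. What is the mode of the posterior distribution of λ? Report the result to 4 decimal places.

λ̂_MAP = 0.2670

The Exponential(rate=λ) likelihood is ∝ λ^n e^(−λΣtᵢ). Here n = 6 and Σtᵢ = 8.6 + 7.7 + 3.2 + 4.1 + 7.2 + 7.4 = 38.2.
Posterior ∝ λ^5e^(−3λ) · λ^6e^(−38.2λ) = λ^11e^(−41.2λ), i.e. Gamma(12, 41.2).
Mode = (a−1)/b = 11/41.2 ≈ 0.2670.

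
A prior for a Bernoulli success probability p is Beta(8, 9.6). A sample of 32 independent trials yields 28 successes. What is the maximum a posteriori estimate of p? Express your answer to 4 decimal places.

Prior: Beta(8, 9.6).
Data: 28 successes in 32 trials. The binomial likelihood contributes p^28(1−p)^4, so the posterior is Beta(8+28, 9.6+4) = Beta(36, 13.6).
For Beta(a, b) with a, b > 1 the mode is (a−1)/(a+b−2) = 35/47.6 ≈ 0.7353.

p̂_MAP = 0.7353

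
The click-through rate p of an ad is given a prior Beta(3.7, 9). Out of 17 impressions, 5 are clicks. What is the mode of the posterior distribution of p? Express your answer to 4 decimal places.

p̂_MAP = 0.2780

Prior: Beta(3.7, 9).
Data: 5 successes in 17 trials. The binomial likelihood contributes p^5(1−p)^12, so the posterior is Beta(3.7+5, 9+12) = Beta(8.7, 21).
For Beta(a, b) with a, b > 1 the mode is (a−1)/(a+b−2) = 7.7/27.7 ≈ 0.2780.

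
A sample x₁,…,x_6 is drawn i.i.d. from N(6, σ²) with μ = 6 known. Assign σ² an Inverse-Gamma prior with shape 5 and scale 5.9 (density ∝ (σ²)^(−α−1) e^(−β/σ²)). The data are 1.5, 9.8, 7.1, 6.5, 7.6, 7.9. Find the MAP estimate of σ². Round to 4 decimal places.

σ̂²_MAP = 3.0067

Sum of squared deviations about the known mean: SS = (1.5−6)² + (9.8−6)² + (7.1−6)² + (6.5−6)² + (7.6−6)² + (7.9−6)² = 42.32.
The Normal likelihood contributes (σ²)^(−n/2) exp(−SS/(2σ²)), so the posterior is Inverse-Gamma(α + n/2, β + SS/2) = Inverse-Gamma(8, 27.06).
The mode of Inverse-Gamma(a, b) is b/(a+1) = 27.06/9 ≈ 3.0067.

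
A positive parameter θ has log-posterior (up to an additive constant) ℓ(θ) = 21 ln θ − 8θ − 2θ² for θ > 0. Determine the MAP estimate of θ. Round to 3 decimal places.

θ̂_MAP = 1.500

ℓ'(θ) = 21/θ − 8 − 4θ. Setting this to zero and multiplying by θ: 4θ² + 8θ − 21 = 0.
θ = (−8 + √(8² + 4·4·21)) / (2·4) = (−8 + √400) / 8 = (−8 + 20)/8 = 3/2.
ℓ''(θ) = −21/θ² − 4 < 0, confirming a maximum.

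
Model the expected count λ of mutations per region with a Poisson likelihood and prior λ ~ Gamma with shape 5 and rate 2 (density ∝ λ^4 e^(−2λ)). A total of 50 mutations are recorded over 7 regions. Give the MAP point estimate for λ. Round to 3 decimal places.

λ̂_MAP = 6.000

Σxᵢ = 50, n = 7.
Posterior ∝ λ^4e^(−2λ) · λ^50e^(−7λ) = λ^54e^(−9λ), i.e. Gamma(shape=55, rate=9).
The mode of a Gamma(a, b) with a ≥ 1 (shape–rate) is (a−1)/b = 54/9 ≈ 6.000.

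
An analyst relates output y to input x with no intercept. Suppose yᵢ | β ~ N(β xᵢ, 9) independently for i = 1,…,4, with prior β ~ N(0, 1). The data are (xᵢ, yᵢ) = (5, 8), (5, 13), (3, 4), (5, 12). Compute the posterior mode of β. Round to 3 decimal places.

β̂_MAP = 1.903

log p(β | y) = −Σ(yᵢ − βxᵢ)²/(2·9) − β²/(2·1) + const.
Setting the derivative to zero: Σxᵢ(yᵢ − βxᵢ)/9 − β/1 = 0, so β = Σxᵢyᵢ / (Σxᵢ² + σ²/τ²).
Σxᵢyᵢ = 5·8 + 5·13 + 3·4 + 5·12 = 177; Σxᵢ² = 84; σ²/τ² = 9.
β̂_MAP = 177 / (84 + 9) = 177/93 ≈ 1.903.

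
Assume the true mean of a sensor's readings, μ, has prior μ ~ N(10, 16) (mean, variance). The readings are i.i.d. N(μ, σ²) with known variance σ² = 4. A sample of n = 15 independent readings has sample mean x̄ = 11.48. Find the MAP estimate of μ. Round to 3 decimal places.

n = 15, x̄ = 11.48.
For a Normal prior and Normal likelihood with known variance, the posterior is Normal; its mode equals its mean, the precision-weighted average.
Prior precision 1/σ₀² = 1/16 = 0.0625; data precision n/σ² = 15/4 = 3.75.
μ̂ = (0.0625·10 + 3.75·11.48) / (0.0625 + 3.75) = 43.675/3.8125 = 3494/305 ≈ 11.456.

μ̂_MAP = 11.456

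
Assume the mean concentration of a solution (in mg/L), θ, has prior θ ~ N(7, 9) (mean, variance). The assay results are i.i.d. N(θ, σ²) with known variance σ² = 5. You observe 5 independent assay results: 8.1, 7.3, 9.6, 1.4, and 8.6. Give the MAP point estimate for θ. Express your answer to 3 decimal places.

θ̂_MAP = 7.000

n = 5; x̄ = (8.1 + 7.3 + 9.6 + 1.4 + 8.6)/5 = 35/5 = 7.
For a Normal prior and Normal likelihood with known variance, the posterior is Normal; its mode equals its mean, the precision-weighted average.
Prior precision 1/σ₀² = 1/9; data precision n/σ² = 5/5 = 1.
θ̂ = ((1/9)·7 + 1·7) / (1/9 + 1) = (70/9)/(10/9) = 7.000.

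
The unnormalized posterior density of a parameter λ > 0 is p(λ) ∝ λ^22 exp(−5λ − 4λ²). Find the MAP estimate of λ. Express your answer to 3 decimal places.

ℓ'(λ) = 22/λ − 5 − 8λ. Setting this to zero and multiplying by λ: 8λ² + 5λ − 22 = 0.
λ = (−5 + √(5² + 4·8·22)) / (2·8) = (−5 + √729) / 16 = (−5 + 27)/16 = 11/8.
ℓ''(λ) = −22/λ² − 8 < 0, confirming a maximum.

λ̂_MAP = 1.375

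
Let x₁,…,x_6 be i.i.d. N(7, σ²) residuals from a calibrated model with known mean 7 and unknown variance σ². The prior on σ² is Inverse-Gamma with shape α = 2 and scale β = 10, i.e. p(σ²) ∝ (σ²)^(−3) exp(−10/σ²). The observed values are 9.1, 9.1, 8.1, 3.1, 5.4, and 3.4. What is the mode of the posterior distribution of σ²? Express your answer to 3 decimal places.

σ̂²_MAP = 5.063

Sum of squared deviations about the known mean: SS = (9.1−7)² + (9.1−7)² + (8.1−7)² + (3.1−7)² + (5.4−7)² + (3.4−7)² = 40.76.
The Normal likelihood contributes (σ²)^(−n/2) exp(−SS/(2σ²)), so the posterior is Inverse-Gamma(α + n/2, β + SS/2) = Inverse-Gamma(5, 30.38).
The mode of Inverse-Gamma(a, b) is b/(a+1) = 30.38/6 ≈ 5.063.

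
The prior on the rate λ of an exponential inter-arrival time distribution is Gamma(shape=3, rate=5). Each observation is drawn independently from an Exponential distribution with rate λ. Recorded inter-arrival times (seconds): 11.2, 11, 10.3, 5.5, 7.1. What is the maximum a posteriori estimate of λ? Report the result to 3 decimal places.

The Exponential(rate=λ) likelihood is ∝ λ^n e^(−λΣtᵢ). Here n = 5 and Σtᵢ = 11.2 + 11 + 10.3 + 5.5 + 7.1 = 45.1.
Posterior ∝ λ^2e^(−5λ) · λ^5e^(−45.1λ) = λ^7e^(−50.1λ), i.e. Gamma(8, 50.1).
Mode = (a−1)/b = 7/50.1 ≈ 0.140.

λ̂_MAP = 0.140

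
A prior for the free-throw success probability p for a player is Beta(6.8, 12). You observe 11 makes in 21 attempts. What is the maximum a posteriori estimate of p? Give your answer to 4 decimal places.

p̂_MAP = 0.4444

Prior: Beta(6.8, 12).
Data: 11 successes in 21 trials. The binomial likelihood contributes p^11(1−p)^10, so the posterior is Beta(6.8+11, 12+10) = Beta(17.8, 22).
For Beta(a, b) with a, b > 1 the mode is (a−1)/(a+b−2) = 16.8/37.8 ≈ 0.4444.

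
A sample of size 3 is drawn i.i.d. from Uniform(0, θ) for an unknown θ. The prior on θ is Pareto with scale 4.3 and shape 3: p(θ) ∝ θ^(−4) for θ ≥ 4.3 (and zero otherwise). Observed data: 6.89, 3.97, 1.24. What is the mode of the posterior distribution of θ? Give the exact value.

The Uniform(0, θ) likelihood is θ^(−n) for θ ≥ max(xᵢ), zero otherwise. Here max(xᵢ) = 6.89.
Posterior ∝ θ^(−4) · θ^(−3) = θ^(−7) on θ ≥ max(4.3, 6.89) = 6.89.
This density is strictly decreasing in θ, so the posterior mode lies at the lower boundary of the support.

θ̂_MAP = 6.89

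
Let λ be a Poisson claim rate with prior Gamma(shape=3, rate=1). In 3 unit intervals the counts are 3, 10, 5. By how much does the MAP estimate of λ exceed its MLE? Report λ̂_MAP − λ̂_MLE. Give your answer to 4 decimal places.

MAP − MLE = -1.0000

Σxᵢ = 18. Posterior is Gamma(21, 4); MAP = (21−1)/4 = 20/4 ≈ 5.00000.
MLE = x̄ = 18/3 ≈ 6.00000.
Difference = 20/4 − 18/3 = -1 ≈ -1.0000.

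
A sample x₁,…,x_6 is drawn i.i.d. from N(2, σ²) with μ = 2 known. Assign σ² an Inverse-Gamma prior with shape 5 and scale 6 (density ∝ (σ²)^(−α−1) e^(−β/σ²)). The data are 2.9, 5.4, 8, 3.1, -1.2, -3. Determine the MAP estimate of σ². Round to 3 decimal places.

σ̂²_MAP = 5.379

Sum of squared deviations about the known mean: SS = (2.9−2)² + (5.4−2)² + (8−2)² + (3.1−2)² + (-1.2−2)² + (-3−2)² = 84.82.
The Normal likelihood contributes (σ²)^(−n/2) exp(−SS/(2σ²)), so the posterior is Inverse-Gamma(α + n/2, β + SS/2) = Inverse-Gamma(8, 48.41).
The mode of Inverse-Gamma(a, b) is b/(a+1) = 48.41/9 ≈ 5.379.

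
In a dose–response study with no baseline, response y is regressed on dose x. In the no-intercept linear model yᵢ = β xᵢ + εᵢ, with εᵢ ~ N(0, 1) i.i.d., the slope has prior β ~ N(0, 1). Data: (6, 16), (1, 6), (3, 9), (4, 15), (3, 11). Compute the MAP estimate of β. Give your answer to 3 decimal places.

β̂_MAP = 3.083

log p(β | y) = −Σ(yᵢ − βxᵢ)²/(2·1) − β²/(2·1) + const.
Setting the derivative to zero: Σxᵢ(yᵢ − βxᵢ)/1 − β/1 = 0, so β = Σxᵢyᵢ / (Σxᵢ² + σ²/τ²).
Σxᵢyᵢ = 6·16 + 1·6 + 3·9 + 4·15 + 3·11 = 222; Σxᵢ² = 71; σ²/τ² = 1.
β̂_MAP = 222 / (71 + 1) = 222/72 ≈ 3.083.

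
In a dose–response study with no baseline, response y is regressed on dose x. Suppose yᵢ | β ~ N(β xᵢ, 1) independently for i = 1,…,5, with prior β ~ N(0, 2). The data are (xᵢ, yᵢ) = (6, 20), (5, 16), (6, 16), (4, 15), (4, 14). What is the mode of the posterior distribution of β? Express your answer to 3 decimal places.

log p(β | y) = −Σ(yᵢ − βxᵢ)²/(2·1) − β²/(2·2) + const.
Setting the derivative to zero: Σxᵢ(yᵢ − βxᵢ)/1 − β/2 = 0, so β = Σxᵢyᵢ / (Σxᵢ² + σ²/τ²).
Σxᵢyᵢ = 6·20 + 5·16 + 6·16 + 4·15 + 4·14 = 412; Σxᵢ² = 129; σ²/τ² = 0.5.
β̂_MAP = 412 / (129 + 0.5) = 412/129.5 ≈ 3.181.

β̂_MAP = 3.181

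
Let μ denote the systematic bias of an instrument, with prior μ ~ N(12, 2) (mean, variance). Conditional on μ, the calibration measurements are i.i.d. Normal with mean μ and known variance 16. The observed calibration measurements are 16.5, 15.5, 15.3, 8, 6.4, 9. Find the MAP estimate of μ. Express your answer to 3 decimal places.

μ̂_MAP = 11.907

n = 6; x̄ = (16.5 + 15.5 + 15.3 + 8 + 6.4 + 9)/6 = 70.7/6 = 707/60 ≈ 11.7833.
For a Normal prior and Normal likelihood with known variance, the posterior is Normal; its mode equals its mean, the precision-weighted average.
Prior precision 1/σ₀² = 1/2 = 0.5; data precision n/σ² = 6/16 = 0.375.
μ̂ = (0.5·12 + 0.375·(707/60)) / (0.5 + 0.375) = 10.41875/0.875 = 1667/140 ≈ 11.907.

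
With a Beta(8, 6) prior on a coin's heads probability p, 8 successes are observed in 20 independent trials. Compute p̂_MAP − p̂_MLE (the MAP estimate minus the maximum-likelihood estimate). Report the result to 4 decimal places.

Posterior is Beta(16, 18); MAP = (16−1)/(34−2) = 15/32 ≈ 0.46875.
MLE ignores the prior: p̂_MLE = k/n = 8/20 ≈ 0.40000.
Difference = 15/32 − 8/20 = 11/160 ≈ 0.0688.

MAP − MLE = 0.0688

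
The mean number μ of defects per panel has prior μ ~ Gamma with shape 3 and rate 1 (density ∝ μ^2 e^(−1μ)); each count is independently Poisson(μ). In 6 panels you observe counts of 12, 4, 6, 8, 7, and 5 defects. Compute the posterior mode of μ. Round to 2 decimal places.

Σxᵢ = 12+4+6+8+7+5 = 42, with n = 6.
Posterior ∝ μ^2e^(−1μ) · μ^42e^(−6μ) = μ^44e^(−7μ), i.e. Gamma(shape=45, rate=7).
The mode of a Gamma(a, b) with a ≥ 1 (shape–rate) is (a−1)/b = 44/7 ≈ 6.29.

μ̂_MAP = 6.29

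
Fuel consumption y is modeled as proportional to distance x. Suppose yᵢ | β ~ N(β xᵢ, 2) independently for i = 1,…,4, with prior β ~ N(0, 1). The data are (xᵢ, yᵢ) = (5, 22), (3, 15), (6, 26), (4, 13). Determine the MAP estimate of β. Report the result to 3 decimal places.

log p(β | y) = −Σ(yᵢ − βxᵢ)²/(2·2) − β²/(2·1) + const.
Setting the derivative to zero: Σxᵢ(yᵢ − βxᵢ)/2 − β/1 = 0, so β = Σxᵢyᵢ / (Σxᵢ² + σ²/τ²).
Σxᵢyᵢ = 5·22 + 3·15 + 6·26 + 4·13 = 363; Σxᵢ² = 86; σ²/τ² = 2.
β̂_MAP = 363 / (86 + 2) = 363/88 ≈ 4.125.

β̂_MAP = 4.125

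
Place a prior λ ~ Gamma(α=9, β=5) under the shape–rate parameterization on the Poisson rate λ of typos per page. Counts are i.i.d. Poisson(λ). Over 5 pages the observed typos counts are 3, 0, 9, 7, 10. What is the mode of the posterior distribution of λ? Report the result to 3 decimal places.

Σxᵢ = 3+0+9+7+10 = 29, with n = 5.
Posterior ∝ λ^8e^(−5λ) · λ^29e^(−5λ) = λ^37e^(−10λ), i.e. Gamma(shape=38, rate=10).
The mode of a Gamma(a, b) with a ≥ 1 (shape–rate) is (a−1)/b = 37/10 ≈ 3.700.

λ̂_MAP = 3.700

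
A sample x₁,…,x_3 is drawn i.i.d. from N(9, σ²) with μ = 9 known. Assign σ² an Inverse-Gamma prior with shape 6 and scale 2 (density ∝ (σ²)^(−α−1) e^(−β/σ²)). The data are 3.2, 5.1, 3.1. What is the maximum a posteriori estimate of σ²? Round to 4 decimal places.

Sum of squared deviations about the known mean: SS = (3.2−9)² + (5.1−9)² + (3.1−9)² = 83.66.
The Normal likelihood contributes (σ²)^(−n/2) exp(−SS/(2σ²)), so the posterior is Inverse-Gamma(α + n/2, β + SS/2) = Inverse-Gamma(7.5, 43.83).
The mode of Inverse-Gamma(a, b) is b/(a+1) = 43.83/8.5 ≈ 5.1565.

σ̂²_MAP = 5.1565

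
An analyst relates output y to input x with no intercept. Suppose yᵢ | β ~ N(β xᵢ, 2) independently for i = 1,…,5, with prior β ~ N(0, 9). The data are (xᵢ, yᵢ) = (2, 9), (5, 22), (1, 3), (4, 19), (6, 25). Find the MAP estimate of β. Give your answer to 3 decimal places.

β̂_MAP = 4.342

log p(β | y) = −Σ(yᵢ − βxᵢ)²/(2·2) − β²/(2·9) + const.
Setting the derivative to zero: Σxᵢ(yᵢ − βxᵢ)/2 − β/9 = 0, so β = Σxᵢyᵢ / (Σxᵢ² + σ²/τ²).
Σxᵢyᵢ = 2·9 + 5·22 + 1·3 + 4·19 + 6·25 = 357; Σxᵢ² = 82; σ²/τ² = 2/9.
β̂_MAP = 357 / (82 + 2/9) = 357/(740/9) = 3213/740 ≈ 4.342.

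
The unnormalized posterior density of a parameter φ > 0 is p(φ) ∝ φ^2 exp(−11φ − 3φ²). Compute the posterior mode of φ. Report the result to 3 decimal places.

φ̂_MAP = 0.167

ℓ'(φ) = 2/φ − 11 − 6φ. Setting this to zero and multiplying by φ: 6φ² + 11φ − 2 = 0.
φ = (−11 + √(11² + 4·6·2)) / (2·6) = (−11 + √169) / 12 = (−11 + 13)/12 = 1/6.
ℓ''(φ) = −2/φ² − 6 < 0, confirming a maximum.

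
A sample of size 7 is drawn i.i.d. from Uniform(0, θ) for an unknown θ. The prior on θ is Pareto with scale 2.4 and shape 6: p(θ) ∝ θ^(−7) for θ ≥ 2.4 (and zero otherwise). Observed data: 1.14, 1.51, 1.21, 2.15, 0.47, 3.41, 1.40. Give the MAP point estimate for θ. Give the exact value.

The Uniform(0, θ) likelihood is θ^(−n) for θ ≥ max(xᵢ), zero otherwise. Here max(xᵢ) = 3.41.
Posterior ∝ θ^(−7) · θ^(−7) = θ^(−14) on θ ≥ max(2.4, 3.41) = 3.41.
This density is strictly decreasing in θ, so the posterior mode lies at the lower boundary of the support.

θ̂_MAP = 3.41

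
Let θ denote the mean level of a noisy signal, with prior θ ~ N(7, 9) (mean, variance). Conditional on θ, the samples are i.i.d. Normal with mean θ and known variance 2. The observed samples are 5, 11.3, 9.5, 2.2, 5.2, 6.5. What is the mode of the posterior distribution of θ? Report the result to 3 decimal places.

n = 6; x̄ = (5 + 11.3 + 9.5 + 2.2 + 5.2 + 6.5)/6 = 39.7/6 = 397/60 ≈ 6.6167.
For a Normal prior and Normal likelihood with known variance, the posterior is Normal; its mode equals its mean, the precision-weighted average.
Prior precision 1/σ₀² = 1/9; data precision n/σ² = 6/2 = 3.
θ̂ = ((1/9)·7 + 3·(397/60)) / (1/9 + 3) = (3713/180)/(28/9) = 3713/560 ≈ 6.630.

θ̂_MAP = 6.630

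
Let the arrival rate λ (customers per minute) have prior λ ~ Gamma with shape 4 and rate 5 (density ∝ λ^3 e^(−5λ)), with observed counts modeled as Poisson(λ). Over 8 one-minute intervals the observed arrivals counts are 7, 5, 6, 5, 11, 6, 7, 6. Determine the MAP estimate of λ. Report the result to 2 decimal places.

Σxᵢ = 7+5+6+5+11+6+7+6 = 53, with n = 8.
Posterior ∝ λ^3e^(−5λ) · λ^53e^(−8λ) = λ^56e^(−13λ), i.e. Gamma(shape=57, rate=13).
The mode of a Gamma(a, b) with a ≥ 1 (shape–rate) is (a−1)/b = 56/13 ≈ 4.31.

λ̂_MAP = 4.31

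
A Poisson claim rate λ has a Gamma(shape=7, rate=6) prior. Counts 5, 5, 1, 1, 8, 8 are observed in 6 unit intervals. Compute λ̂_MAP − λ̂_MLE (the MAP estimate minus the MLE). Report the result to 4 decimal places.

Σxᵢ = 28. Posterior is Gamma(35, 12); MAP = (35−1)/12 = 34/12 ≈ 2.83333.
MLE = x̄ = 28/6 ≈ 4.66667.
Difference = 34/12 − 28/6 = -11/6 ≈ -1.8333.

MAP − MLE = -1.8333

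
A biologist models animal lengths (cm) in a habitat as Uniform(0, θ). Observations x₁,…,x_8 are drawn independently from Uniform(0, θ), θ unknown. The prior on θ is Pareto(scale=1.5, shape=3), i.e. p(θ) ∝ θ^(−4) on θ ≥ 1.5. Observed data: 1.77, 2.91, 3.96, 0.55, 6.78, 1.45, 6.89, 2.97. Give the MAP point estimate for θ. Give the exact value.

θ̂_MAP = 6.89

The Uniform(0, θ) likelihood is θ^(−n) for θ ≥ max(xᵢ), zero otherwise. Here max(xᵢ) = 6.89.
Posterior ∝ θ^(−4) · θ^(−8) = θ^(−12) on θ ≥ max(1.5, 6.89) = 6.89.
This density is strictly decreasing in θ, so the posterior mode lies at the lower boundary of the support.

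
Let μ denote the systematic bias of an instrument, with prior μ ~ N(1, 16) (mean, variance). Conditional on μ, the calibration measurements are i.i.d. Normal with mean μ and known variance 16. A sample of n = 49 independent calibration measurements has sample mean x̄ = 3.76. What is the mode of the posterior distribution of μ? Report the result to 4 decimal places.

μ̂_MAP = 3.7048

n = 49, x̄ = 3.76.
For a Normal prior and Normal likelihood with known variance, the posterior is Normal; its mode equals its mean, the precision-weighted average.
Prior precision 1/σ₀² = 1/16 = 0.0625; data precision n/σ² = 49/16 = 3.0625.
μ̂ = (0.0625·1 + 3.0625·3.76) / (0.0625 + 3.0625) = 11.5775/3.125 = 3.7048.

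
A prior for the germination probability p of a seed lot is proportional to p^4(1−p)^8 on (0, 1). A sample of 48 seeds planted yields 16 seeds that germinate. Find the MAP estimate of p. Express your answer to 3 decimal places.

The prior density ∝ p^4(1−p)^8 is the kernel of Beta(5, 9).
Data: 16 successes in 48 trials. The binomial likelihood contributes p^16(1−p)^32, so the posterior is Beta(5+16, 9+32) = Beta(21, 41).
For Beta(a, b) with a, b > 1 the mode is (a−1)/(a+b−2) = 20/60 ≈ 0.333.

p̂_MAP = 0.333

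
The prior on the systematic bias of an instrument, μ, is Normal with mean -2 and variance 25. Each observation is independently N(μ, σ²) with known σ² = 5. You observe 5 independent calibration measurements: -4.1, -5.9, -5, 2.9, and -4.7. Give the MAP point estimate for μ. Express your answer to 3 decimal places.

n = 5; x̄ = ((-4.1) + (-5.9) + (-5) + 2.9 + (-4.7))/5 = -16.8/5 = -3.36.
For a Normal prior and Normal likelihood with known variance, the posterior is Normal; its mode equals its mean, the precision-weighted average.
Prior precision 1/σ₀² = 1/25 = 0.04; data precision n/σ² = 5/5 = 1.
μ̂ = (0.04·(-2) + 1·(-3.36)) / (0.04 + 1) = (-3.44)/1.04 = -43/13 ≈ -3.308.

μ̂_MAP = -3.308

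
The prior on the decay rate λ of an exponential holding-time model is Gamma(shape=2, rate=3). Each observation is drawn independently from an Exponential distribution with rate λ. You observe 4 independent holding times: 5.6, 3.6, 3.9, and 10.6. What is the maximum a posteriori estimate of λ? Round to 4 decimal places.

The Exponential(rate=λ) likelihood is ∝ λ^n e^(−λΣtᵢ). Here n = 4 and Σtᵢ = 5.6 + 3.6 + 3.9 + 10.6 = 23.7.
Posterior ∝ λe^(−3λ) · λ^4e^(−23.7λ) = λ^5e^(−26.7λ), i.e. Gamma(6, 26.7).
Mode = (a−1)/b = 5/26.7 ≈ 0.1873.

λ̂_MAP = 0.1873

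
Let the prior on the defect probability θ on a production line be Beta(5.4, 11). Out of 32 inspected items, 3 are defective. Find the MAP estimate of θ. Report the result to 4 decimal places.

Prior: Beta(5.4, 11).
Data: 3 successes in 32 trials. The binomial likelihood contributes θ^3(1−θ)^29, so the posterior is Beta(5.4+3, 11+29) = Beta(8.4, 40).
For Beta(a, b) with a, b > 1 the mode is (a−1)/(a+b−2) = 7.4/46.4 ≈ 0.1595.

θ̂_MAP = 0.1595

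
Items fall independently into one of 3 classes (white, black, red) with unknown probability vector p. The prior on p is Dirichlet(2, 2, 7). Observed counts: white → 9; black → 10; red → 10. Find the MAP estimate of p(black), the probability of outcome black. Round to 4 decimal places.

MAP estimate of p(black) = 0.2973

The posterior is Dirichlet(αᵢ + nᵢ) = Dirichlet(11, 12, 17).
For a Dirichlet(a₁,…,a_K) with all aᵢ > 1, the mode has j-th component (aⱼ − 1)/(Σaᵢ − K).
Here Σaᵢ = 40 and K = 3, so p(black) = (12 − 1)/(40 − 3) = 11/37 ≈ 0.2973.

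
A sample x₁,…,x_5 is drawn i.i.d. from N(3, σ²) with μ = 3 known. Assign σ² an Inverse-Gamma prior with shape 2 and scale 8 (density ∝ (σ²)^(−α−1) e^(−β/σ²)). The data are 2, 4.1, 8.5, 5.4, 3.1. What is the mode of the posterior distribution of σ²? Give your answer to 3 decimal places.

σ̂²_MAP = 4.930

Sum of squared deviations about the known mean: SS = (2−3)² + (4.1−3)² + (8.5−3)² + (5.4−3)² + (3.1−3)² = 38.23.
The Normal likelihood contributes (σ²)^(−n/2) exp(−SS/(2σ²)), so the posterior is Inverse-Gamma(α + n/2, β + SS/2) = Inverse-Gamma(4.5, 27.115).
The mode of Inverse-Gamma(a, b) is b/(a+1) = 27.115/5.5 ≈ 4.930.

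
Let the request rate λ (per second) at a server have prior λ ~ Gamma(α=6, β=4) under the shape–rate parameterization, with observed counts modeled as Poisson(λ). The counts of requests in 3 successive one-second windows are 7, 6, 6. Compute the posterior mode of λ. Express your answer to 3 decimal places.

Σxᵢ = 7+6+6 = 19, with n = 3.
Posterior ∝ λ^5e^(−4λ) · λ^19e^(−3λ) = λ^24e^(−7λ), i.e. Gamma(shape=25, rate=7).
The mode of a Gamma(a, b) with a ≥ 1 (shape–rate) is (a−1)/b = 24/7 ≈ 3.429.

λ̂_MAP = 3.429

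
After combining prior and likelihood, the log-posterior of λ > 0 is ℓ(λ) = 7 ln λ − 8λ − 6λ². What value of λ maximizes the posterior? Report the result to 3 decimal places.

ℓ'(λ) = 7/λ − 8 − 12λ. Setting this to zero and multiplying by λ: 12λ² + 8λ − 7 = 0.
λ = (−8 + √(8² + 4·12·7)) / (2·12) = (−8 + √400) / 24 = (−8 + 20)/24 = 1/2.
ℓ''(λ) = −7/λ² − 12 < 0, confirming a maximum.

λ̂_MAP = 0.500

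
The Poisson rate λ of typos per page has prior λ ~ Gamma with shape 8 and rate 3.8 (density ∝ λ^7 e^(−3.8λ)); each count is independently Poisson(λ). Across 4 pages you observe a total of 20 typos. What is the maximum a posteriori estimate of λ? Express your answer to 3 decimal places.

λ̂_MAP = 3.462

Σxᵢ = 20, n = 4.
Posterior ∝ λ^7e^(−3.8λ) · λ^20e^(−4λ) = λ^27e^(−7.8λ), i.e. Gamma(shape=28, rate=7.8).
The mode of a Gamma(a, b) with a ≥ 1 (shape–rate) is (a−1)/b = 27/7.8 ≈ 3.462.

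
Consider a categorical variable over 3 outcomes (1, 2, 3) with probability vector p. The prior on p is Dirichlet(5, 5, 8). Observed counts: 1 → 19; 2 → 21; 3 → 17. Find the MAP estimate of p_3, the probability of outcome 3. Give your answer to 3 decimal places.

MAP estimate: 0.333

The posterior is Dirichlet(αᵢ + nᵢ) = Dirichlet(24, 26, 25).
For a Dirichlet(a₁,…,a_K) with all aᵢ > 1, the mode has j-th component (aⱼ − 1)/(Σaᵢ − K).
Here Σaᵢ = 75 and K = 3, so p_3 = (25 − 1)/(75 − 3) = 24/72 ≈ 0.333.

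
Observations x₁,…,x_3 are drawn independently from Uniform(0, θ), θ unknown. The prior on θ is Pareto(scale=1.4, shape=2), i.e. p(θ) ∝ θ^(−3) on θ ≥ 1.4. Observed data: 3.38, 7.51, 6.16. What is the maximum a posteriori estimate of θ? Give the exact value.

θ̂_MAP = 7.51

The Uniform(0, θ) likelihood is θ^(−n) for θ ≥ max(xᵢ), zero otherwise. Here max(xᵢ) = 7.51.
Posterior ∝ θ^(−3) · θ^(−3) = θ^(−6) on θ ≥ max(1.4, 7.51) = 7.51.
This density is strictly decreasing in θ, so the posterior mode lies at the lower boundary of the support.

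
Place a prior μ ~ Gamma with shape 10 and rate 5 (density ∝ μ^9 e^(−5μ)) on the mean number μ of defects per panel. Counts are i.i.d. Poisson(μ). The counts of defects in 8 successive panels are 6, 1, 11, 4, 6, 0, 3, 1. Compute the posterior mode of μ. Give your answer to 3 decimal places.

Σxᵢ = 6+1+11+4+6+0+3+1 = 32, with n = 8.
Posterior ∝ μ^9e^(−5μ) · μ^32e^(−8μ) = μ^41e^(−13μ), i.e. Gamma(shape=42, rate=13).
The mode of a Gamma(a, b) with a ≥ 1 (shape–rate) is (a−1)/b = 41/13 ≈ 3.154.

μ̂_MAP = 3.154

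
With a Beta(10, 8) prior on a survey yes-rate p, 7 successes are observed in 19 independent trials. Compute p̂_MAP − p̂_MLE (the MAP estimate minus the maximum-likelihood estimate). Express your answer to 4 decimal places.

MAP − MLE = 0.0887

Posterior is Beta(17, 20); MAP = (17−1)/(37−2) = 16/35 ≈ 0.45714.
MLE ignores the prior: p̂_MLE = k/n = 7/19 ≈ 0.36842.
Difference = 16/35 − 7/19 = 59/665 ≈ 0.0887.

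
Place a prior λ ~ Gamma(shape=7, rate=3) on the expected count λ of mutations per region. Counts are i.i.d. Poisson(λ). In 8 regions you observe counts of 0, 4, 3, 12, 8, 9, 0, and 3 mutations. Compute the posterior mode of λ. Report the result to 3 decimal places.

λ̂_MAP = 4.091

Σxᵢ = 0+4+3+12+8+9+0+3 = 39, with n = 8.
Posterior ∝ λ^6e^(−3λ) · λ^39e^(−8λ) = λ^45e^(−11λ), i.e. Gamma(shape=46, rate=11).
The mode of a Gamma(a, b) with a ≥ 1 (shape–rate) is (a−1)/b = 45/11 ≈ 4.091.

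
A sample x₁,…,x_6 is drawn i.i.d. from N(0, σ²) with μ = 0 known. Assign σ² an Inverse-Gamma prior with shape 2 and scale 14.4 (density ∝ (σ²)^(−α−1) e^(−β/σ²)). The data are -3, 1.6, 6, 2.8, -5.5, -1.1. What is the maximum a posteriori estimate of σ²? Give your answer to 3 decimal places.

σ̂²_MAP = 9.638

Sum of squared deviations about the known mean: SS = (-3−0)² + (1.6−0)² + (6−0)² + (2.8−0)² + (-5.5−0)² + (-1.1−0)² = 86.86.
The Normal likelihood contributes (σ²)^(−n/2) exp(−SS/(2σ²)), so the posterior is Inverse-Gamma(α + n/2, β + SS/2) = Inverse-Gamma(5, 57.83).
The mode of Inverse-Gamma(a, b) is b/(a+1) = 57.83/6 ≈ 9.638.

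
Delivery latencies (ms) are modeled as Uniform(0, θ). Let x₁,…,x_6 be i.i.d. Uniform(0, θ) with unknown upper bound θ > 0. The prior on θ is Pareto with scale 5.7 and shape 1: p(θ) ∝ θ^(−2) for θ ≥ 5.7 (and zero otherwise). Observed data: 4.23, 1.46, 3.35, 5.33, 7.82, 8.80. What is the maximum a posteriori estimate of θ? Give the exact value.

The Uniform(0, θ) likelihood is θ^(−n) for θ ≥ max(xᵢ), zero otherwise. Here max(xᵢ) = 8.80.
Posterior ∝ θ^(−2) · θ^(−6) = θ^(−8) on θ ≥ max(5.7, 8.80) = 8.80.
This density is strictly decreasing in θ, so the posterior mode lies at the lower boundary of the support.

θ̂_MAP = 8.80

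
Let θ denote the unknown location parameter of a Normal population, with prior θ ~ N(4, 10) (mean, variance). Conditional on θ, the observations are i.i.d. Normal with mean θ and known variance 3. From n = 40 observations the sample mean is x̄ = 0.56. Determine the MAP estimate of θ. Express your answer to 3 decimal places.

θ̂_MAP = 0.586

n = 40, x̄ = 0.56.
For a Normal prior and Normal likelihood with known variance, the posterior is Normal; its mode equals its mean, the precision-weighted average.
Prior precision 1/σ₀² = 1/10 = 0.1; data precision n/σ² = 40/3.
θ̂ = (0.1·4 + (40/3)·0.56) / (0.1 + 40/3) = (118/15)/(403/30) = 236/403 ≈ 0.586.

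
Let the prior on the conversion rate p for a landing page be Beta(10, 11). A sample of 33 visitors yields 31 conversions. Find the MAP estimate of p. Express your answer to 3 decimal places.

p̂_MAP = 0.769

Prior: Beta(10, 11).
Data: 31 successes in 33 trials. The binomial likelihood contributes p^31(1−p)^2, so the posterior is Beta(10+31, 11+2) = Beta(41, 13).
For Beta(a, b) with a, b > 1 the mode is (a−1)/(a+b−2) = 40/52 ≈ 0.769.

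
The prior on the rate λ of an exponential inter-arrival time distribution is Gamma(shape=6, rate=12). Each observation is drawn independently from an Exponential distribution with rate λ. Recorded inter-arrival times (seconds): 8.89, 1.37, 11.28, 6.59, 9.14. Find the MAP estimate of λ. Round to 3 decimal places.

λ̂_MAP = 0.203

The Exponential(rate=λ) likelihood is ∝ λ^n e^(−λΣtᵢ). Here n = 5 and Σtᵢ = 8.89 + 1.37 + 11.28 + 6.59 + 9.14 = 37.27.
Posterior ∝ λ^5e^(−12λ) · λ^5e^(−37.27λ) = λ^10e^(−49.27λ), i.e. Gamma(11, 49.27).
Mode = (a−1)/b = 10/49.27 ≈ 0.203.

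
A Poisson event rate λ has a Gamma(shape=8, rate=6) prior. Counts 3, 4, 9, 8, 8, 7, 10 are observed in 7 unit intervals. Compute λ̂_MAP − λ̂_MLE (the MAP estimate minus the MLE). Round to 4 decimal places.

MAP − MLE = -2.6923

Σxᵢ = 49. Posterior is Gamma(57, 13); MAP = (57−1)/13 = 56/13 ≈ 4.30769.
MLE = x̄ = 49/7 ≈ 7.00000.
Difference = 56/13 − 49/7 = -35/13 ≈ -2.6923.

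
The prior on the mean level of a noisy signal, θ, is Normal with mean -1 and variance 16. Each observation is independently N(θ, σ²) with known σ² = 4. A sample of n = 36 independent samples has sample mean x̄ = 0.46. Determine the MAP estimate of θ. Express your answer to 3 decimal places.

θ̂_MAP = 0.450

n = 36, x̄ = 0.46.
For a Normal prior and Normal likelihood with known variance, the posterior is Normal; its mode equals its mean, the precision-weighted average.
Prior precision 1/σ₀² = 1/16 = 0.0625; data precision n/σ² = 36/4 = 9.
θ̂ = (0.0625·(-1) + 9·0.46) / (0.0625 + 9) = 4.0775/9.0625 = 1631/3625 ≈ 0.450.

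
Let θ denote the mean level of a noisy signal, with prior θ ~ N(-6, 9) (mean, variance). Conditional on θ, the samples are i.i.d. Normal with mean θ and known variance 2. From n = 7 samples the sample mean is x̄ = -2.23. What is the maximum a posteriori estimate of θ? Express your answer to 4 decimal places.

n = 7, x̄ = -2.23.
For a Normal prior and Normal likelihood with known variance, the posterior is Normal; its mode equals its mean, the precision-weighted average.
Prior precision 1/σ₀² = 1/9; data precision n/σ² = 7/2 = 3.5.
θ̂ = ((1/9)·(-6) + 3.5·(-2.23)) / (1/9 + 3.5) = (-5083/600)/(65/18) = -2.3460.

θ̂_MAP = -2.3460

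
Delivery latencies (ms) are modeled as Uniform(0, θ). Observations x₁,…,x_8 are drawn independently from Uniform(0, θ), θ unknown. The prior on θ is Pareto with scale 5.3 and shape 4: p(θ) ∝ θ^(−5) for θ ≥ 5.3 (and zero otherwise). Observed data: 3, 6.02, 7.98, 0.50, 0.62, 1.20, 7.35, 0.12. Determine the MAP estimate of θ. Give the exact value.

The Uniform(0, θ) likelihood is θ^(−n) for θ ≥ max(xᵢ), zero otherwise. Here max(xᵢ) = 7.98.
Posterior ∝ θ^(−5) · θ^(−8) = θ^(−13) on θ ≥ max(5.3, 7.98) = 7.98.
This density is strictly decreasing in θ, so the posterior mode lies at the lower boundary of the support.

θ̂_MAP = 7.98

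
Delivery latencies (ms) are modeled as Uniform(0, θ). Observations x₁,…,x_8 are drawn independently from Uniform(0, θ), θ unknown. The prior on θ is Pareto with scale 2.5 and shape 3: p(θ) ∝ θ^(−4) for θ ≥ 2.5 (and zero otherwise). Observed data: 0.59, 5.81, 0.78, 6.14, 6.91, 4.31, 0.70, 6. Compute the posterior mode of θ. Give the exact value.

The Uniform(0, θ) likelihood is θ^(−n) for θ ≥ max(xᵢ), zero otherwise. Here max(xᵢ) = 6.91.
Posterior ∝ θ^(−4) · θ^(−8) = θ^(−12) on θ ≥ max(2.5, 6.91) = 6.91.
This density is strictly decreasing in θ, so the posterior mode lies at the lower boundary of the support.

θ̂_MAP = 6.91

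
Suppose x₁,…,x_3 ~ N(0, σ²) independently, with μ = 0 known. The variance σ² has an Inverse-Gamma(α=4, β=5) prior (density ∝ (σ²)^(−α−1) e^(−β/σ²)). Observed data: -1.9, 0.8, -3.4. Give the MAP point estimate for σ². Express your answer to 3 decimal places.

σ̂²_MAP = 1.985

Sum of squared deviations about the known mean: SS = (-1.9−0)² + (0.8−0)² + (-3.4−0)² = 15.81.
The Normal likelihood contributes (σ²)^(−n/2) exp(−SS/(2σ²)), so the posterior is Inverse-Gamma(α + n/2, β + SS/2) = Inverse-Gamma(5.5, 12.905).
The mode of Inverse-Gamma(a, b) is b/(a+1) = 12.905/6.5 ≈ 1.985.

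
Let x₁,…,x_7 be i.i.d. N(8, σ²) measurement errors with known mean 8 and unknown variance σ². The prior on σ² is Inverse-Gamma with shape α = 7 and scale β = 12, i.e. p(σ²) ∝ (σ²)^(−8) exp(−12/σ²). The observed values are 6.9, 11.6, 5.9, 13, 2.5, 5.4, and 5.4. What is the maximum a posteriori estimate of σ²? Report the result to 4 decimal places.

Sum of squared deviations about the known mean: SS = (6.9−8)² + (11.6−8)² + (5.9−8)² + (13−8)² + (2.5−8)² + (5.4−8)² + (5.4−8)² = 87.35.
The Normal likelihood contributes (σ²)^(−n/2) exp(−SS/(2σ²)), so the posterior is Inverse-Gamma(α + n/2, β + SS/2) = Inverse-Gamma(10.5, 55.675).
The mode of Inverse-Gamma(a, b) is b/(a+1) = 55.675/11.5 ≈ 4.8413.

σ̂²_MAP = 4.8413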